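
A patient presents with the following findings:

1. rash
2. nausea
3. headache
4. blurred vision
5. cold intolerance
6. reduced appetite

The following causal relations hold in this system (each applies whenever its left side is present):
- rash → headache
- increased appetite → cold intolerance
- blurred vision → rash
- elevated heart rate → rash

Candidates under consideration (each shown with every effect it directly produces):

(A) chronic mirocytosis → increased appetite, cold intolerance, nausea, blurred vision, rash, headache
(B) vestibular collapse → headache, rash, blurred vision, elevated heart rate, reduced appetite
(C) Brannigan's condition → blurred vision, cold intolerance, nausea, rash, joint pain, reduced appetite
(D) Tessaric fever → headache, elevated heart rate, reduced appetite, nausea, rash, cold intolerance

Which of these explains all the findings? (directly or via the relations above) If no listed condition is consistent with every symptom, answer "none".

Checking each candidate against the observations:
(A) chronic mirocytosis — fails on reduced appetite (predicts increased appetite, not reduced appetite)
(B) vestibular collapse — rash ✓; nausea ✗; headache ✓; blurred vision ✓; cold intolerance ✗; reduced appetite ✓
(C) Brannigan's condition — accounts for every observation (headache by rash → headache)
(D) Tessaric fever — rash ✓; nausea ✓; headache ✓; blurred vision ✗; cold intolerance ✓; reduced appetite ✓
(C) alone accounts for all the evidence.

C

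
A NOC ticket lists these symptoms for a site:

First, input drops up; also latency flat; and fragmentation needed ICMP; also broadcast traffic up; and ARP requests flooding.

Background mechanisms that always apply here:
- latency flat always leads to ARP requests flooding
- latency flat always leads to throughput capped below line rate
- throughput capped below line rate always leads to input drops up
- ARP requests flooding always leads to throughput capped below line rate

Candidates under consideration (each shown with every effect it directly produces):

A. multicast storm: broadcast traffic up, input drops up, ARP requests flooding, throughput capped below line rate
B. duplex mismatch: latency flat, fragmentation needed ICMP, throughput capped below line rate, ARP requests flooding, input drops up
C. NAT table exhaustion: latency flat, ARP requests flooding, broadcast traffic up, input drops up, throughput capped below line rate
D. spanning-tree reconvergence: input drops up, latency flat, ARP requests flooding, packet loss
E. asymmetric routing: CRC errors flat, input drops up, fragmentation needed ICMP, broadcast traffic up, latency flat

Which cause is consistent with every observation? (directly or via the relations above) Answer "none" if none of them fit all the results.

E

Checking each candidate against the observations:
(A) multicast storm — does not account for latency flat, fragmentation needed ICMP
(B) duplex mismatch — input drops up yes; latency flat yes; fragmentation needed ICMP yes; broadcast traffic up NO; ARP requests flooding yes
(C) NAT table exhaustion — input drops up yes; latency flat yes; fragmentation needed ICMP NO; broadcast traffic up yes; ARP requests flooding yes
(D) spanning-tree reconvergence — does not account for fragmentation needed ICMP, broadcast traffic up
(E) asymmetric routing — accounts for every observation (ARP requests flooding by latency flat → ARP requests flooding)
(E) alone accounts for all the evidence.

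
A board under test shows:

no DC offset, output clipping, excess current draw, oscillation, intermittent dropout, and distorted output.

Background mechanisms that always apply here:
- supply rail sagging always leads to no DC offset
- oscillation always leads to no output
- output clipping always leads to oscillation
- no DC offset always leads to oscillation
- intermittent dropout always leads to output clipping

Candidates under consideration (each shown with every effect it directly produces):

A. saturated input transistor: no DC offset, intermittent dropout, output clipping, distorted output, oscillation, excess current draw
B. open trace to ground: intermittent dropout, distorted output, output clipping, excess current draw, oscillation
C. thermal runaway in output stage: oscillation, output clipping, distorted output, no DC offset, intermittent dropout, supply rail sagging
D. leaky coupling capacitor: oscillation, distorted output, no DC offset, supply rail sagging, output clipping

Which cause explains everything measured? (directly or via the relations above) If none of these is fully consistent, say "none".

Testing each hypothesis:
(A) saturated input transistor — no DC offset ✓; output clipping ✓; excess current draw ✓; oscillation ✓; intermittent dropout ✓; distorted output ✓
(B) open trace to ground — does not account for no DC offset
(C) thermal runaway in output stage — does not account for excess current draw
(D) leaky coupling capacitor — does not account for excess current draw, intermittent dropout
Only (A) is consistent with every observation.

A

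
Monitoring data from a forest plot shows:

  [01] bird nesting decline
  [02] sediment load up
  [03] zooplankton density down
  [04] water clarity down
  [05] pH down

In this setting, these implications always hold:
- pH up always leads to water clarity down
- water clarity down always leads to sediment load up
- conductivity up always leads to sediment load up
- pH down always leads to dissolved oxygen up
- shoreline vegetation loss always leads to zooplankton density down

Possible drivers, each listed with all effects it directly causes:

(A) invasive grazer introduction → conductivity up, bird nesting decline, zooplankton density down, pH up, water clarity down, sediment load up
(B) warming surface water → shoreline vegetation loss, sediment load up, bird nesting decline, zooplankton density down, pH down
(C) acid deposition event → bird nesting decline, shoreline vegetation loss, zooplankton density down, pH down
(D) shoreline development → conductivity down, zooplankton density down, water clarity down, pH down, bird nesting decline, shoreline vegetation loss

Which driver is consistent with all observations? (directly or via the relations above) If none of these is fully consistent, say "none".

D

Checking each candidate against the observations:
(A) invasive grazer introduction — fails on pH down (predicts pH up, not pH down)
(B) warming surface water — bird nesting decline ✓; sediment load up ✓; zooplankton density down ✓; water clarity down ✗; pH down ✓
(C) acid deposition event — bird nesting decline ✓; sediment load up ✗; zooplankton density down ✓; water clarity down ✗; pH down ✓
(D) shoreline development — bird nesting decline ✓; sediment load up ✓ (via water clarity down → sediment load up); zooplankton density down ✓; water clarity down ✓; pH down ✓
(D) is the only candidate with no mismatches.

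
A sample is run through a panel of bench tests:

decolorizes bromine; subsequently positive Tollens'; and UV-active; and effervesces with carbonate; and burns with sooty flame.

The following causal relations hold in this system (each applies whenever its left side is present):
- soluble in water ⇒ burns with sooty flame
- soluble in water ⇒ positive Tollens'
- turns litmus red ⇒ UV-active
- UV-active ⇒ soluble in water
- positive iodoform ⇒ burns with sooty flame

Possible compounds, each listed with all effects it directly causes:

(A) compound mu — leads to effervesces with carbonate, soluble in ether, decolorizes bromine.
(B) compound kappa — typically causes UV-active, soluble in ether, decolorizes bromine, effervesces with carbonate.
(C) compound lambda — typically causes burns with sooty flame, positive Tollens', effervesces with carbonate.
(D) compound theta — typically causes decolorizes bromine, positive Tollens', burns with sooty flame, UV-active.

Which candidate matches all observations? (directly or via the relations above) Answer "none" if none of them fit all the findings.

B

Per-candidate check:
(A) compound mu — decolorizes bromine match; positive Tollens' miss; UV-active miss; effervesces with carbonate match; burns with sooty flame miss
(B) compound kappa — accounts for every observation (positive Tollens' via UV-active → soluble in water → positive Tollens')
(C) compound lambda — does not account for decolorizes bromine, UV-active
(D) compound theta — does not account for effervesces with carbonate
(B) alone accounts for all the evidence.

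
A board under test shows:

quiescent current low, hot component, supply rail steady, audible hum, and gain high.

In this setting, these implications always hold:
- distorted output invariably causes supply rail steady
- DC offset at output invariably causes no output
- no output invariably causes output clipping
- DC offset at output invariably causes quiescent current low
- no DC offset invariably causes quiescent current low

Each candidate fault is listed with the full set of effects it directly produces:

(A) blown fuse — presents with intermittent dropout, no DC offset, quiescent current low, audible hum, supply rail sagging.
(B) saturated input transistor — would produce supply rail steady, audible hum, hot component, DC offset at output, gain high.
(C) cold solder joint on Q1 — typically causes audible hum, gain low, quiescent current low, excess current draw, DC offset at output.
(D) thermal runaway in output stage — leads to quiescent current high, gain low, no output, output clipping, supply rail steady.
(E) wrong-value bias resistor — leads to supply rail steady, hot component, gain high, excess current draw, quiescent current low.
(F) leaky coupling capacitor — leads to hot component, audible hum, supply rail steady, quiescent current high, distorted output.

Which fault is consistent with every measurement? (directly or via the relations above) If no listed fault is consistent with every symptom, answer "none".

Checking each candidate against the observations:
(A) blown fuse — fails on hot component, supply rail steady, gain high (predicts supply rail sagging, not supply rail steady)
(B) saturated input transistor — accounts for every observation (quiescent current low via DC offset at output → quiescent current low)
(C) cold solder joint on Q1 — quiescent current low match; hot component miss; supply rail steady miss; audible hum match; gain high miss
(D) thermal runaway in output stage — fails on quiescent current low, hot component, audible hum, gain high (predicts quiescent current high, not quiescent current low; predicts gain low, not gain high)
(E) wrong-value bias resistor — quiescent current low match; hot component match; supply rail steady match; audible hum miss; gain high match
(F) leaky coupling capacitor — quiescent current low miss; hot component match; supply rail steady match; audible hum match; gain high miss
(B) is the only candidate with no mismatches.

B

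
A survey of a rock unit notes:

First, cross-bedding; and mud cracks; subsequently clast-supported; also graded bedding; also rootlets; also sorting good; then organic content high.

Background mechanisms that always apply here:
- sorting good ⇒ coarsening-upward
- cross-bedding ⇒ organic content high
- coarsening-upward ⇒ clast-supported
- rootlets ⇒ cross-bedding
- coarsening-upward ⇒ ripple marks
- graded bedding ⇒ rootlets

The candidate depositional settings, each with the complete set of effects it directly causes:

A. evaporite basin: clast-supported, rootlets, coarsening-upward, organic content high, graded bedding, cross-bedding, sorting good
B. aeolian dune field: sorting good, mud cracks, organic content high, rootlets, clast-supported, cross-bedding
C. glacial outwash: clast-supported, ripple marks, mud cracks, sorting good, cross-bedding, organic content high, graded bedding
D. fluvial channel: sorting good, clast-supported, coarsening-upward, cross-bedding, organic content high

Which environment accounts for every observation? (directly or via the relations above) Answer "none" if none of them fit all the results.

C

Per-candidate check:
(A) evaporite basin — does not account for mud cracks
(B) aeolian dune field — does not account for graded bedding
(C) glacial outwash — cross-bedding ✓; mud cracks ✓; clast-supported ✓; graded bedding ✓; rootlets ✓ (by graded bedding → rootlets); sorting good ✓; organic content high ✓
(D) fluvial channel — does not account for mud cracks, graded bedding, rootlets
Only (C) is consistent with every observation.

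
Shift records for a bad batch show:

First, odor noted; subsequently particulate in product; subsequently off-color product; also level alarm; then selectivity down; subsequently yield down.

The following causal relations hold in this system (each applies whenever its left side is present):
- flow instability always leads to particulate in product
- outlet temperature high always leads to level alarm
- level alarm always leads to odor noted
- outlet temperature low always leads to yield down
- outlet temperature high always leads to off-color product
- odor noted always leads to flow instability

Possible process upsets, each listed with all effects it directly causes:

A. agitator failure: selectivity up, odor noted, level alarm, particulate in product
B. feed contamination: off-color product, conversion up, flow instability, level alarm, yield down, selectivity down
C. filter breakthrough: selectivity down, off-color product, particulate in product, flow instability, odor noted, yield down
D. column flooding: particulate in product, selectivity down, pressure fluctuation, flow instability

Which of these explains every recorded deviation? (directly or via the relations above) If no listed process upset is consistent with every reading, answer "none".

B

For each candidate, compare predicted effects to what was observed:
(A) agitator failure — odor noted yes; particulate in product yes; off-color product NO; level alarm yes; selectivity down NO; yield down NO
(B) feed contamination — odor noted yes (through level alarm → odor noted); particulate in product yes (through flow instability → particulate in product); off-color product yes; level alarm yes; selectivity down yes; yield down yes
(C) filter breakthrough — odor noted yes; particulate in product yes; off-color product yes; level alarm NO; selectivity down yes; yield down yes
(D) column flooding — odor noted NO; particulate in product yes; off-color product NO; level alarm NO; selectivity down yes; yield down NO
(B) is the only candidate with no mismatches.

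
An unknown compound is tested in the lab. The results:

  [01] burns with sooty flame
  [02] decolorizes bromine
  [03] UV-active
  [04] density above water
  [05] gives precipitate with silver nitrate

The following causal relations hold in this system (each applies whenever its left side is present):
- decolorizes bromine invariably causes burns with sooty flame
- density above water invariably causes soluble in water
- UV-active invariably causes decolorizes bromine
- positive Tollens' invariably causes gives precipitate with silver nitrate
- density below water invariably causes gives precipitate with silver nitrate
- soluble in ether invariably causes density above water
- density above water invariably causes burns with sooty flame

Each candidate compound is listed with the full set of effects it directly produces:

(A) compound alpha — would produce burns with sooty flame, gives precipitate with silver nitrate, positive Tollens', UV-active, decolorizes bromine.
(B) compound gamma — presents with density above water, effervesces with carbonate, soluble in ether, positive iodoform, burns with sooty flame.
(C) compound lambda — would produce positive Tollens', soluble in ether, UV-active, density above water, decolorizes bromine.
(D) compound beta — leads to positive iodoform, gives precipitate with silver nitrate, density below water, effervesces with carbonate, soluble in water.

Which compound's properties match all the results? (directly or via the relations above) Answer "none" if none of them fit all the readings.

C

Per-candidate check:
(A) compound alpha — does not account for density above water
(B) compound gamma — burns with sooty flame +; decolorizes bromine -; UV-active -; density above water +; gives precipitate with silver nitrate -
(C) compound lambda — burns with sooty flame + (via decolorizes bromine → burns with sooty flame); decolorizes bromine +; UV-active +; density above water +; gives precipitate with silver nitrate + (via positive Tollens' → gives precipitate with silver nitrate)
(D) compound beta — fails on burns with sooty flame, decolorizes bromine, UV-active, density above water (predicts density below water, not density above water)
(C) is the only candidate with no mismatches.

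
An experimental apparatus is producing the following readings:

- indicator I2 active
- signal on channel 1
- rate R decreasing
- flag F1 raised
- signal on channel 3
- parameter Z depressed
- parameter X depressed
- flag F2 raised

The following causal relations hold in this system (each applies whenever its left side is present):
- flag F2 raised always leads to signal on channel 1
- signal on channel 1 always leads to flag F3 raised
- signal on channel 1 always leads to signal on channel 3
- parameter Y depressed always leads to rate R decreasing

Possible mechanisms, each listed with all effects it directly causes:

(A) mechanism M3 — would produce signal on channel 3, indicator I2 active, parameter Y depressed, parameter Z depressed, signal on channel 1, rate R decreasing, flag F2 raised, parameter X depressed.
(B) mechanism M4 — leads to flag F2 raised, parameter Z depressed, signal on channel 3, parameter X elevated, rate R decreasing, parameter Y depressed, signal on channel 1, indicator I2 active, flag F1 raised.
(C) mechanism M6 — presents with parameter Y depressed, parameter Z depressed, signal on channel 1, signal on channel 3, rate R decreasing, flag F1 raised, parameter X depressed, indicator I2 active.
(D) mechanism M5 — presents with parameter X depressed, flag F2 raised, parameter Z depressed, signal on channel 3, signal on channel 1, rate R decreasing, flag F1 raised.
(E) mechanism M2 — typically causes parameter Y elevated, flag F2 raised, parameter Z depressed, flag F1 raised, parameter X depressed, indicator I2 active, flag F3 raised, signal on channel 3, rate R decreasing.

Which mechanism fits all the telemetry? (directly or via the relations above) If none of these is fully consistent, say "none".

E

Testing each hypothesis:
(A) mechanism M3 — indicator I2 active +; signal on channel 1 +; rate R decreasing +; flag F1 raised -; signal on channel 3 +; parameter Z depressed +; parameter X depressed +; flag F2 raised +
(B) mechanism M4 — indicator I2 active +; signal on channel 1 +; rate R decreasing +; flag F1 raised +; signal on channel 3 +; parameter Z depressed +; parameter X depressed -; flag F2 raised +
(C) mechanism M6 — indicator I2 active +; signal on channel 1 +; rate R decreasing +; flag F1 raised +; signal on channel 3 +; parameter Z depressed +; parameter X depressed +; flag F2 raised -
(D) mechanism M5 — indicator I2 active -; signal on channel 1 +; rate R decreasing +; flag F1 raised +; signal on channel 3 +; parameter Z depressed +; parameter X depressed +; flag F2 raised +
(E) mechanism M2 — indicator I2 active +; signal on channel 1 + (through flag F2 raised → signal on channel 1); rate R decreasing +; flag F1 raised +; signal on channel 3 +; parameter Z depressed +; parameter X depressed +; flag F2 raised +
(E) is the only candidate with no mismatches.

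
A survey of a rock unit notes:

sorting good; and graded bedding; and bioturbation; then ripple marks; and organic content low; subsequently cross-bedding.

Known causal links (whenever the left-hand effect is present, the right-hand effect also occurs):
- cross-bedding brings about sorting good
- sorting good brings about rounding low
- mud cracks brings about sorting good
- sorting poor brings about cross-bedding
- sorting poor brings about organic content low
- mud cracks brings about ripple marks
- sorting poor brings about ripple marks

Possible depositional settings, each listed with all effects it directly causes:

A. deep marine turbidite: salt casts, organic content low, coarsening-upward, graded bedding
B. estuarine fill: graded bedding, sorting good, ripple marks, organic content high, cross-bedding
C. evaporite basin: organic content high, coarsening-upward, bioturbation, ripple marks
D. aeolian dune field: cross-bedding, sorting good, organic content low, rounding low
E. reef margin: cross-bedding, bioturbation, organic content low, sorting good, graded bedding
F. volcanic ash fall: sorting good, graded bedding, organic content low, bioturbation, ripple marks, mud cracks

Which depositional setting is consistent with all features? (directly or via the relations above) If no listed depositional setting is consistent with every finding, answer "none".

none

Checking each candidate against the observations:
(A) deep marine turbidite — does not account for sorting good, bioturbation, ripple marks, cross-bedding
(B) estuarine fill — fails on bioturbation, organic content low (predicts organic content high, not organic content low)
(C) evaporite basin — sorting good ✗; graded bedding ✗; bioturbation ✓; ripple marks ✓; organic content low ✗; cross-bedding ✗
(D) aeolian dune field — sorting good ✓; graded bedding ✗; bioturbation ✗; ripple marks ✗; organic content low ✓; cross-bedding ✓
(E) reef margin — does not account for ripple marks
(F) volcanic ash fall — does not account for cross-bedding
Every candidate fails on at least one observation.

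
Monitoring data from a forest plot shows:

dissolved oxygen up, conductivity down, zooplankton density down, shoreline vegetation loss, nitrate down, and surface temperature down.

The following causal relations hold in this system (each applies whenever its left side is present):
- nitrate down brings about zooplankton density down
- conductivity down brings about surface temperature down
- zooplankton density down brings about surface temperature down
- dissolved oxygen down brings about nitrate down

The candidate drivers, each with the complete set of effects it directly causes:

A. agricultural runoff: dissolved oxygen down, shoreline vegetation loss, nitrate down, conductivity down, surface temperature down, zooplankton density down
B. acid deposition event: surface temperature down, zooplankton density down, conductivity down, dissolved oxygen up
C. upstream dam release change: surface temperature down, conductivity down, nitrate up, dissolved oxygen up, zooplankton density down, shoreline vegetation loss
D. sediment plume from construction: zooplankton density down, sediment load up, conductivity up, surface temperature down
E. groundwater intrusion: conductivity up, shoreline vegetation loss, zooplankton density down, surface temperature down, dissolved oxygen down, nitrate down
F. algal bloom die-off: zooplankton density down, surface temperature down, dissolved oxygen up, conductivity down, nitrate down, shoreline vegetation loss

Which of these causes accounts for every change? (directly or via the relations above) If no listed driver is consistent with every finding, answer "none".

Checking each candidate against the observations:
(A) agricultural runoff — fails on dissolved oxygen up (predicts dissolved oxygen down, not dissolved oxygen up)
(B) acid deposition event — does not account for shoreline vegetation loss, nitrate down
(C) upstream dam release change — fails on nitrate down (predicts nitrate up, not nitrate down)
(D) sediment plume from construction — dissolved oxygen up NO; conductivity down NO; zooplankton density down yes; shoreline vegetation loss NO; nitrate down NO; surface temperature down yes
(E) groundwater intrusion — fails on dissolved oxygen up, conductivity down (predicts dissolved oxygen down, not dissolved oxygen up; predicts conductivity up, not conductivity down)
(F) algal bloom die-off — dissolved oxygen up yes; conductivity down yes; zooplankton density down yes; shoreline vegetation loss yes; nitrate down yes; surface temperature down yes
(F) is the only candidate with no mismatches.

F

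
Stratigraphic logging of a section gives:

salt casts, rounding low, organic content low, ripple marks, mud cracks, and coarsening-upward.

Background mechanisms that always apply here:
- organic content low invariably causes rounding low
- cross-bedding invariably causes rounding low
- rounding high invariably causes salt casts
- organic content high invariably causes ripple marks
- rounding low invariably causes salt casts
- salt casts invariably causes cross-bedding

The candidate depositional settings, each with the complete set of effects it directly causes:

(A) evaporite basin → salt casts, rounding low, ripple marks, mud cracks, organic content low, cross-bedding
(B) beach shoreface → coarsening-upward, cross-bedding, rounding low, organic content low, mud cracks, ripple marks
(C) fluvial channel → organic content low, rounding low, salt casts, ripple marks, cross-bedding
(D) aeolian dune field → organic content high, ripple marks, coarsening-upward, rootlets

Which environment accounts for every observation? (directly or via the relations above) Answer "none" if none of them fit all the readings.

B

Checking each candidate against the observations:
(A) evaporite basin — does not account for coarsening-upward
(B) beach shoreface — accounts for every observation (salt casts via rounding low → salt casts)
(C) fluvial channel — does not account for mud cracks, coarsening-upward
(D) aeolian dune field — salt casts NO; rounding low NO; organic content low NO; ripple marks yes; mud cracks NO; coarsening-upward yes
Only (B) is consistent with every observation.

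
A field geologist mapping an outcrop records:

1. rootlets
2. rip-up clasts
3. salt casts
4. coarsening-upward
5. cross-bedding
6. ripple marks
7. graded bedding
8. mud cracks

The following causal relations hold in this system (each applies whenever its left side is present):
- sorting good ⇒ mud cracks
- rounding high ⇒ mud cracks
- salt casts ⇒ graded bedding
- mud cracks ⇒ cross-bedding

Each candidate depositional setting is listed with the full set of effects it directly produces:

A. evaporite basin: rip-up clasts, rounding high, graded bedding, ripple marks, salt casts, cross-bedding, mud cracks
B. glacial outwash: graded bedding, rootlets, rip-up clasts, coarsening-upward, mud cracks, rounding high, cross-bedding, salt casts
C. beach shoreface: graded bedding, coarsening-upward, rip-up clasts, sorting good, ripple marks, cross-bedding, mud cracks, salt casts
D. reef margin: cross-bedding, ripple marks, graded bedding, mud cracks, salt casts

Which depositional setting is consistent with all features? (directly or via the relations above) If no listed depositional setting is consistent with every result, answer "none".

Checking each candidate against the observations:
(A) evaporite basin — rootlets -; rip-up clasts +; salt casts +; coarsening-upward -; cross-bedding +; ripple marks +; graded bedding +; mud cracks +
(B) glacial outwash — rootlets +; rip-up clasts +; salt casts +; coarsening-upward +; cross-bedding +; ripple marks -; graded bedding +; mud cracks +
(C) beach shoreface — rootlets -; rip-up clasts +; salt casts +; coarsening-upward +; cross-bedding +; ripple marks +; graded bedding +; mud cracks +
(D) reef margin — rootlets -; rip-up clasts -; salt casts +; coarsening-upward -; cross-bedding +; ripple marks +; graded bedding +; mud cracks +
None of the listed candidates fits everything.

none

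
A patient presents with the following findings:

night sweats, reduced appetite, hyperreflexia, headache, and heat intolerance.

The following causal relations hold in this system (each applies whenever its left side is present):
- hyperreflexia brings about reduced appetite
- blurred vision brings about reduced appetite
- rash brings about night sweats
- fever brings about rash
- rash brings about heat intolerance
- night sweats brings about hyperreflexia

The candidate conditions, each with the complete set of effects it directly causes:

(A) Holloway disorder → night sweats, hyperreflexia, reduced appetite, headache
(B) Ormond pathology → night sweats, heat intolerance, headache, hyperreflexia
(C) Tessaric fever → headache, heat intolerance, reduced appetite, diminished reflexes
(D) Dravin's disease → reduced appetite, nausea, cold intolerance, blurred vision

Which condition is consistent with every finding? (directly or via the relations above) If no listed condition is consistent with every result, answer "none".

Testing each hypothesis:
(A) Holloway disorder — does not account for heat intolerance
(B) Ormond pathology — accounts for every observation (reduced appetite via hyperreflexia → reduced appetite)
(C) Tessaric fever — night sweats ✗; reduced appetite ✓; hyperreflexia ✗; headache ✓; heat intolerance ✓
(D) Dravin's disease — night sweats ✗; reduced appetite ✓; hyperreflexia ✗; headache ✗; heat intolerance ✗
(B) is the only candidate with no mismatches.

B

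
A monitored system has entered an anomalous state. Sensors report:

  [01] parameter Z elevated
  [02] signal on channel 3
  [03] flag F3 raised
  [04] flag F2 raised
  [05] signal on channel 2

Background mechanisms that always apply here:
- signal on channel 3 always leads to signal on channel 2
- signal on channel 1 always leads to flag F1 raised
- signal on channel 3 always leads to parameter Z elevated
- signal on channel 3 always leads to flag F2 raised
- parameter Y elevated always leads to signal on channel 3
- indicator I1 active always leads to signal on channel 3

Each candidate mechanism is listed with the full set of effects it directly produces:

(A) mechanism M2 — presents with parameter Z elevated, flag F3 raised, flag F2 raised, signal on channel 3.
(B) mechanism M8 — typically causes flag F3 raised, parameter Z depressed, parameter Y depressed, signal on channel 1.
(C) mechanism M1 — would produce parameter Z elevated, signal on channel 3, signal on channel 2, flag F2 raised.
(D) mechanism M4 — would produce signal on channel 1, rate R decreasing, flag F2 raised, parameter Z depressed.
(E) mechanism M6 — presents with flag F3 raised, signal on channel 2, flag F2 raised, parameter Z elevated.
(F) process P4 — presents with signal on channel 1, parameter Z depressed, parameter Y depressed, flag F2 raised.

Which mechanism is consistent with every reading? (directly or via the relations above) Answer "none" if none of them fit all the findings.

Per-candidate check:
(A) mechanism M2 — accounts for every observation (signal on channel 2 via signal on channel 3 → signal on channel 2)
(B) mechanism M8 — parameter Z elevated miss; signal on channel 3 miss; flag F3 raised match; flag F2 raised miss; signal on channel 2 miss
(C) mechanism M1 — parameter Z elevated match; signal on channel 3 match; flag F3 raised miss; flag F2 raised match; signal on channel 2 match
(D) mechanism M4 — parameter Z elevated miss; signal on channel 3 miss; flag F3 raised miss; flag F2 raised match; signal on channel 2 miss
(E) mechanism M6 — parameter Z elevated match; signal on channel 3 miss; flag F3 raised match; flag F2 raised match; signal on channel 2 match
(F) process P4 — parameter Z elevated miss; signal on channel 3 miss; flag F3 raised miss; flag F2 raised match; signal on channel 2 miss
(A) is the only candidate with no mismatches.

A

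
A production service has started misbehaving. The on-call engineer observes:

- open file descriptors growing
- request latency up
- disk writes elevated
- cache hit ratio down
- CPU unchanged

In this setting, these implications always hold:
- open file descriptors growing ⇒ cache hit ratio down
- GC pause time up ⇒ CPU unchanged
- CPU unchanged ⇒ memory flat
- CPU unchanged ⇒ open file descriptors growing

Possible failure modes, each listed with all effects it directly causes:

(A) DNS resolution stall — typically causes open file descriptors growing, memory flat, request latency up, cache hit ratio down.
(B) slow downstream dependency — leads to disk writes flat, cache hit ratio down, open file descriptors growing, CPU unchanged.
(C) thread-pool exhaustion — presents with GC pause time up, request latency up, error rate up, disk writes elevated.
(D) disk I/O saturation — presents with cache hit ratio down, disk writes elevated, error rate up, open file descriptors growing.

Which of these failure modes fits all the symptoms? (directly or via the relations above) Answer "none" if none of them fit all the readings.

C

Per-candidate check:
(A) DNS resolution stall — open file descriptors growing ✓; request latency up ✓; disk writes elevated ✗; cache hit ratio down ✓; CPU unchanged ✗
(B) slow downstream dependency — open file descriptors growing ✓; request latency up ✗; disk writes elevated ✗; cache hit ratio down ✓; CPU unchanged ✓
(C) thread-pool exhaustion — open file descriptors growing ✓ (via GC pause time up → CPU unchanged → open file descriptors growing); request latency up ✓; disk writes elevated ✓; cache hit ratio down ✓ (via GC pause time up → CPU unchanged → open file descriptors growing → cache hit ratio down); CPU unchanged ✓ (via GC pause time up → CPU unchanged)
(D) disk I/O saturation — does not account for request latency up, CPU unchanged
Only (C) is consistent with every observation.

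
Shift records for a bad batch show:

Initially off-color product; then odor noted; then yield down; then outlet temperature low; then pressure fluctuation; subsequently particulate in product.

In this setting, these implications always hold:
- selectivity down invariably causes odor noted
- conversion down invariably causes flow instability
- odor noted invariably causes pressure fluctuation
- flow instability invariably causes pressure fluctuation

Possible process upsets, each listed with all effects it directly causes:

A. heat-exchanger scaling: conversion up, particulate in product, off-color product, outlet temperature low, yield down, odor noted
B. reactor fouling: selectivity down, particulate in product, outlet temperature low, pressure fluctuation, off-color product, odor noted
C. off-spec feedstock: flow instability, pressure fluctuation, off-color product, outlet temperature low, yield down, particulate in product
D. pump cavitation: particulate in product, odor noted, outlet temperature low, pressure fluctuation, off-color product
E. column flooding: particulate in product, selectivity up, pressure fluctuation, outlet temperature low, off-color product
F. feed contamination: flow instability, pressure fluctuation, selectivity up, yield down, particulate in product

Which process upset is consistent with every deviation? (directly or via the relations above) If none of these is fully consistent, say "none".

Testing each hypothesis:
(A) heat-exchanger scaling — accounts for every observation (pressure fluctuation through odor noted → pressure fluctuation)
(B) reactor fouling — does not account for yield down
(C) off-spec feedstock — off-color product +; odor noted -; yield down +; outlet temperature low +; pressure fluctuation +; particulate in product +
(D) pump cavitation — does not account for yield down
(E) column flooding — does not account for odor noted, yield down
(F) feed contamination — off-color product -; odor noted -; yield down +; outlet temperature low -; pressure fluctuation +; particulate in product +
Only (A) is consistent with every observation.

A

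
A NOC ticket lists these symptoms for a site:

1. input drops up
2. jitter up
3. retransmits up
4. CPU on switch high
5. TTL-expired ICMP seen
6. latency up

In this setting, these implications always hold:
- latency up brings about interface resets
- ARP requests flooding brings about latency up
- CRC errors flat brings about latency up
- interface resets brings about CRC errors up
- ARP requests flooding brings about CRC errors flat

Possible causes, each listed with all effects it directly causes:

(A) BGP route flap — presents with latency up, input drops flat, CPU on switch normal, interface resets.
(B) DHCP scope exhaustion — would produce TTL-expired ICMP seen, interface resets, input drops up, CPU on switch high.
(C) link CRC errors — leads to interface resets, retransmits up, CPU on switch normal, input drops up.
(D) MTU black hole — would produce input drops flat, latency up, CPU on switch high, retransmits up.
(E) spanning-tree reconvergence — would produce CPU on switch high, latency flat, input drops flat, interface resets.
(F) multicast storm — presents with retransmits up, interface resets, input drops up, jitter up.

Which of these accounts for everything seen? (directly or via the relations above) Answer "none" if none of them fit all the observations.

none

Per-candidate check:
(A) BGP route flap — fails on input drops up, jitter up, retransmits up, CPU on switch high, TTL-expired ICMP seen (predicts input drops flat, not input drops up; predicts CPU on switch normal, not CPU on switch high)
(B) DHCP scope exhaustion — input drops up ✓; jitter up ✗; retransmits up ✗; CPU on switch high ✓; TTL-expired ICMP seen ✓; latency up ✗
(C) link CRC errors — fails on jitter up, CPU on switch high, TTL-expired ICMP seen, latency up (predicts CPU on switch normal, not CPU on switch high)
(D) MTU black hole — input drops up ✗; jitter up ✗; retransmits up ✓; CPU on switch high ✓; TTL-expired ICMP seen ✗; latency up ✓
(E) spanning-tree reconvergence — fails on input drops up, jitter up, retransmits up, TTL-expired ICMP seen, latency up (predicts input drops flat, not input drops up; predicts latency flat, not latency up)
(F) multicast storm — does not account for CPU on switch high, TTL-expired ICMP seen, latency up
Every candidate fails on at least one observation.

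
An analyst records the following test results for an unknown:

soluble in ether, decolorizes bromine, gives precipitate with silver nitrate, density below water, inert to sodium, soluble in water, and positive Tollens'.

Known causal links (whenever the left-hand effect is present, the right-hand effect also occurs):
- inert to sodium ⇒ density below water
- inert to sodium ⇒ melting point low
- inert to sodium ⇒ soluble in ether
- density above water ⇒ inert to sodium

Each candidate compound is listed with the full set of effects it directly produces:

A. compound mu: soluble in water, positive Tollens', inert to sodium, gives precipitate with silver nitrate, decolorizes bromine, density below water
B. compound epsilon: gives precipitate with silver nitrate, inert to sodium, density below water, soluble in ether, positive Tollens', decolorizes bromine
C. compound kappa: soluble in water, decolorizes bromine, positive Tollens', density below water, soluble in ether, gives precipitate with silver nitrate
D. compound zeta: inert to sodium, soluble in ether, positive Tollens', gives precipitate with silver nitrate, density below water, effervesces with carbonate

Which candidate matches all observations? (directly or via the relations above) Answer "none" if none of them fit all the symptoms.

For each candidate, compare predicted effects to what was observed:
(A) compound mu — accounts for every observation (soluble in ether by inert to sodium → soluble in ether)
(B) compound epsilon — soluble in ether yes; decolorizes bromine yes; gives precipitate with silver nitrate yes; density below water yes; inert to sodium yes; soluble in water NO; positive Tollens' yes
(C) compound kappa — soluble in ether yes; decolorizes bromine yes; gives precipitate with silver nitrate yes; density below water yes; inert to sodium NO; soluble in water yes; positive Tollens' yes
(D) compound zeta — does not account for decolorizes bromine, soluble in water
(A) is the only candidate with no mismatches.

A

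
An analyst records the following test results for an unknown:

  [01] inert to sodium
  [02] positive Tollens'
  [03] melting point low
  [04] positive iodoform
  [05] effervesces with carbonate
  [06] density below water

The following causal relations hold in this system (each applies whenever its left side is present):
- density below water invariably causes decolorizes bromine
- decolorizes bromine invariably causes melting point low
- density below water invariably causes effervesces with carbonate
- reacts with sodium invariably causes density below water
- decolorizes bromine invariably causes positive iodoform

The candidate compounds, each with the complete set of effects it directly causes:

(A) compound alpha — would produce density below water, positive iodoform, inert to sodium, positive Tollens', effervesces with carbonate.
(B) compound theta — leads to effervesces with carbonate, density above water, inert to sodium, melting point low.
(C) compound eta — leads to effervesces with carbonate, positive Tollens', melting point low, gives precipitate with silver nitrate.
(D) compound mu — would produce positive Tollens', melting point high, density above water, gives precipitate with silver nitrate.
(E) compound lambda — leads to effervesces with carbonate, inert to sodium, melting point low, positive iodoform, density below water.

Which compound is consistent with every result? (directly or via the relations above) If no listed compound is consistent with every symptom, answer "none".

A

Checking each candidate against the observations:
(A) compound alpha — accounts for every observation (melting point low by density below water → decolorizes bromine → melting point low)
(B) compound theta — inert to sodium +; positive Tollens' -; melting point low +; positive iodoform -; effervesces with carbonate +; density below water -
(C) compound eta — does not account for inert to sodium, positive iodoform, density below water
(D) compound mu — inert to sodium -; positive Tollens' +; melting point low -; positive iodoform -; effervesces with carbonate -; density below water -
(E) compound lambda — inert to sodium +; positive Tollens' -; melting point low +; positive iodoform +; effervesces with carbonate +; density below water +
(A) is the only candidate with no mismatches.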